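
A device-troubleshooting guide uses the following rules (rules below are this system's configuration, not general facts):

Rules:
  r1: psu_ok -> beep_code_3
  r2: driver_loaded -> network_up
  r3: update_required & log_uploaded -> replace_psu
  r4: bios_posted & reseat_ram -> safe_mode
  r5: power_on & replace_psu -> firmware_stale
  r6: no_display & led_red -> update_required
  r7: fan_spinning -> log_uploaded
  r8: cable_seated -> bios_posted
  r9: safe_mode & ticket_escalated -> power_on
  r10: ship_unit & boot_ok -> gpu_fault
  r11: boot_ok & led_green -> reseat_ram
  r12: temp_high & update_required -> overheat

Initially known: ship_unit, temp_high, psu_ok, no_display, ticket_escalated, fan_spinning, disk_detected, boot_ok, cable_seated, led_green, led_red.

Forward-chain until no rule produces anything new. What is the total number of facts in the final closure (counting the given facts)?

Round 1: r1 [psu_ok -> beep_code_3]; r6 [no_display & led_red -> update_required]; r7 [fan_spinning -> log_uploaded]; r8 [cable_seated -> bios_posted]; r10 [ship_unit & boot_ok -> gpu_fault]; r11 [boot_ok & led_green -> reseat_ram]. New: beep_code_3, update_required, log_uploaded, bios_posted, gpu_fault, reseat_ram.
Round 2: r3 [update_required & log_uploaded -> replace_psu]; r4 [bios_posted & reseat_ram -> safe_mode]; r12 [temp_high & update_required -> overheat]. New: replace_psu, safe_mode, overheat.
Round 3: r9 [safe_mode & ticket_escalated -> power_on]. New: power_on.
Round 4: r5 [power_on & replace_psu -> firmware_stale]. New: firmware_stale.
Closure: {beep_code_3, bios_posted, boot_ok, cable_seated, disk_detected, fan_spinning, firmware_stale, gpu_fault, led_green, led_red, log_uploaded, no_display, overheat, power_on, psu_ok, replace_psu, reseat_ram, safe_mode, ship_unit, temp_high, ticket_escalated, update_required} — 22 facts.

22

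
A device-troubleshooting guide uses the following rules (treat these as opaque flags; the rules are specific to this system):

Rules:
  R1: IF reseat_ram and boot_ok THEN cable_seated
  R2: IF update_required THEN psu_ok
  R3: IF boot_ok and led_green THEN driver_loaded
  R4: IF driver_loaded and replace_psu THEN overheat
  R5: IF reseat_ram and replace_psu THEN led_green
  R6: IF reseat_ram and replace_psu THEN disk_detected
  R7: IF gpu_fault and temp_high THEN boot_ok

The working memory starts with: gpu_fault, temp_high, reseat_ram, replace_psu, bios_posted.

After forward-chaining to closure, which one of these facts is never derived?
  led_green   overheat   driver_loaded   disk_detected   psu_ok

psu_ok

[1] R5 [IF reseat_ram and replace_psu THEN led_green]; R6 [IF reseat_ram and replace_psu THEN disk_detected]; R7 [IF gpu_fault and temp_high THEN boot_ok]. ⇒ new: led_green, disk_detected, boot_ok.
[2] R1 [IF reseat_ram and boot_ok THEN cable_seated]; R3 [IF boot_ok and led_green THEN driver_loaded]. ⇒ new: cable_seated, driver_loaded.
[3] R4 [IF driver_loaded and replace_psu THEN overheat]. ⇒ new: overheat.
Derived: led_green (round 1), disk_detected (round 1), driver_loaded (round 2), overheat (round 3). psu_ok never appears in any round.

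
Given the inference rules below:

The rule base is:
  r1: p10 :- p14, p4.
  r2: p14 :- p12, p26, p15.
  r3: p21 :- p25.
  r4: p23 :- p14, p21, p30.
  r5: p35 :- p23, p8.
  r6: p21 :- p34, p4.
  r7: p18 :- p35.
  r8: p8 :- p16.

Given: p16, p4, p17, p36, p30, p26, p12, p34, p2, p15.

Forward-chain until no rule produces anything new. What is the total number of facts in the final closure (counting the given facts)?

17

Round 1: r2 [p14 :- p12, p26, p15.]; r6 [p21 :- p34, p4.]; r8 [p8 :- p16.]. New: p14, p21, p8.
Round 2: r1 [p10 :- p14, p4.]; r4 [p23 :- p14, p21, p30.]. New: p10, p23.
Round 3: r5 [p35 :- p23, p8.]. New: p35.
Round 4: r7 [p18 :- p35.]. New: p18.
Closure: {p10, p12, p14, p15, p16, p17, p18, p2, p21, p23, p26, p30, p34, p35, p36, p4, p8} — 17 facts.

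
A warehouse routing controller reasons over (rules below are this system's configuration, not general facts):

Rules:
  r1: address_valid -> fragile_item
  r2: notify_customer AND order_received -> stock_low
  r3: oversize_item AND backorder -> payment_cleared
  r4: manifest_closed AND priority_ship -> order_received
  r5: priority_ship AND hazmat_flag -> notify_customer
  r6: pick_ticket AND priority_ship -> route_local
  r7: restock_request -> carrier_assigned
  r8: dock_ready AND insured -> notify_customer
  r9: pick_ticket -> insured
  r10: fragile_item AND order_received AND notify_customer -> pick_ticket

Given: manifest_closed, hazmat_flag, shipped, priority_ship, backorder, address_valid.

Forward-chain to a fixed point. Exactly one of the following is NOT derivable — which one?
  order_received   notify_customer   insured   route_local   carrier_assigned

[1] r1 [address_valid -> fragile_item]; r4 [manifest_closed AND priority_ship -> order_received]; r5 [priority_ship AND hazmat_flag -> notify_customer]. ⇒ new: fragile_item, order_received, notify_customer.
[2] r2 [notify_customer AND order_received -> stock_low]; r10 [fragile_item AND order_received AND notify_customer -> pick_ticket]. ⇒ new: stock_low, pick_ticket.
[3] r6 [pick_ticket AND priority_ship -> route_local]; r9 [pick_ticket -> insured]. ⇒ new: route_local, insured.
Derived: route_local (round 3), order_received (round 1), insured (round 3), notify_customer (round 1). carrier_assigned never appears in any round.

carrier_assigned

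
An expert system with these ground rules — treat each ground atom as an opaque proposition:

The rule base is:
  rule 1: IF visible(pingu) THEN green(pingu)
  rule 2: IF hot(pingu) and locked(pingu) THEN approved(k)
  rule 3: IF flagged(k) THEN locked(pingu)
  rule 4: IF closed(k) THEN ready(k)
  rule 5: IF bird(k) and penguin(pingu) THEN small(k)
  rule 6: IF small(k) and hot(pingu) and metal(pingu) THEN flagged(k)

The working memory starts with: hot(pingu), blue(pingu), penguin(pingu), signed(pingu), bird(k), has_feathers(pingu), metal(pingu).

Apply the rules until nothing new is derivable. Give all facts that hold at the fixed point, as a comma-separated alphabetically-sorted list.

approved(k), bird(k), blue(pingu), flagged(k), has_feathers(pingu), hot(pingu), locked(pingu), metal(pingu), penguin(pingu), signed(pingu), small(k)

Round 1: rule 5 [IF bird(k) and penguin(pingu) THEN small(k)]. New: small(k).
Round 2: rule 6 [IF small(k) and hot(pingu) and metal(pingu) THEN flagged(k)]. New: flagged(k).
Round 3: rule 3 [IF flagged(k) THEN locked(pingu)]. New: locked(pingu).
Round 4: rule 2 [IF hot(pingu) and locked(pingu) THEN approved(k)]. New: approved(k).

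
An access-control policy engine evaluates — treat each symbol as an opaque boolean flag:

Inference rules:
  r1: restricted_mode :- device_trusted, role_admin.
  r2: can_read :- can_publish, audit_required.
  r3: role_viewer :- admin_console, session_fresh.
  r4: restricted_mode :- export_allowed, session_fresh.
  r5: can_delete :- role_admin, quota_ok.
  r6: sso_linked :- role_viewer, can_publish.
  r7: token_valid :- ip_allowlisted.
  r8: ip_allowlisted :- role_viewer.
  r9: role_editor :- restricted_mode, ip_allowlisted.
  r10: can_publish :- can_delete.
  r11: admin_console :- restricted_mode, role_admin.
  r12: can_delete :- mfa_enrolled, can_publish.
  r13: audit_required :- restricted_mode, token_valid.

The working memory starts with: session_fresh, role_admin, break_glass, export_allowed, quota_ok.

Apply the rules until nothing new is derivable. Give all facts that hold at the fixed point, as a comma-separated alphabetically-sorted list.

admin_console, audit_required, break_glass, can_delete, can_publish, can_read, export_allowed, ip_allowlisted, quota_ok, restricted_mode, role_admin, role_editor, role_viewer, session_fresh, sso_linked, token_valid

[1] r4 [restricted_mode :- export_allowed, session_fresh.]; r5 [can_delete :- role_admin, quota_ok.]. ⇒ new: restricted_mode, can_delete.
[2] r10 [can_publish :- can_delete.]; r11 [admin_console :- restricted_mode, role_admin.]. ⇒ new: can_publish, admin_console.
[3] r3 [role_viewer :- admin_console, session_fresh.]. ⇒ new: role_viewer.
[4] r6 [sso_linked :- role_viewer, can_publish.]; r8 [ip_allowlisted :- role_viewer.]. ⇒ new: sso_linked, ip_allowlisted.
[5] r7 [token_valid :- ip_allowlisted.]; r9 [role_editor :- restricted_mode, ip_allowlisted.]. ⇒ new: token_valid, role_editor.
[6] r13 [audit_required :- restricted_mode, token_valid.]. ⇒ new: audit_required.
[7] r2 [can_read :- can_publish, audit_required.]. ⇒ new: can_read.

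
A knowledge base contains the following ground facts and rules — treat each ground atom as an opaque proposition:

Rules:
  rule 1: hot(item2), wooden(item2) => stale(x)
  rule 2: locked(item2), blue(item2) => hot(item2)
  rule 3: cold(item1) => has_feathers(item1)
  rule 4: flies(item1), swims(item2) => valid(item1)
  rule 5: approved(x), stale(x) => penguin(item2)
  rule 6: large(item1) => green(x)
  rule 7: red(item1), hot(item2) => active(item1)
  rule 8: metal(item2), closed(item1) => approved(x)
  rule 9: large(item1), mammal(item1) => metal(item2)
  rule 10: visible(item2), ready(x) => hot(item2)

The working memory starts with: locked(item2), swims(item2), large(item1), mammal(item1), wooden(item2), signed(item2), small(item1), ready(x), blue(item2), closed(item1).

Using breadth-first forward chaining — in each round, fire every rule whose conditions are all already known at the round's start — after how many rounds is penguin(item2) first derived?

Round 1 — rule 2, rule 6, rule 9, derive hot(item2), green(x), metal(item2).
Round 2 — rule 1, rule 8, derive stale(x), approved(x).
Round 3 — rule 5, derive penguin(item2).
penguin(item2) first appears in round 3.

3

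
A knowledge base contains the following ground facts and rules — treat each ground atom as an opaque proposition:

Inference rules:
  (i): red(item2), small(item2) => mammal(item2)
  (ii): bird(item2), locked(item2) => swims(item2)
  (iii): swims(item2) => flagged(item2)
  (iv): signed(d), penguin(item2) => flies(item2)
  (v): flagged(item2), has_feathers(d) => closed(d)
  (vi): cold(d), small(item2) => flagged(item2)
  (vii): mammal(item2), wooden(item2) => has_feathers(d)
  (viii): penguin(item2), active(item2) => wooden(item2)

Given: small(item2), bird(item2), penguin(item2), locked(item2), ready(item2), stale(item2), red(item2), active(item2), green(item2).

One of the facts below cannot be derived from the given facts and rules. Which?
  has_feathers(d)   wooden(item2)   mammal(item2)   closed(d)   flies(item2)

Round 1 fires (i), (ii), (viii), giving mammal(item2), swims(item2), wooden(item2).
Round 2 fires (iii), (vii), giving flagged(item2), has_feathers(d).
Round 3 fires (v), giving closed(d).
Derived: mammal(item2) (round 1), wooden(item2) (round 1), has_feathers(d) (round 2), closed(d) (round 3). flies(item2) never appears in any round.

flies(item2)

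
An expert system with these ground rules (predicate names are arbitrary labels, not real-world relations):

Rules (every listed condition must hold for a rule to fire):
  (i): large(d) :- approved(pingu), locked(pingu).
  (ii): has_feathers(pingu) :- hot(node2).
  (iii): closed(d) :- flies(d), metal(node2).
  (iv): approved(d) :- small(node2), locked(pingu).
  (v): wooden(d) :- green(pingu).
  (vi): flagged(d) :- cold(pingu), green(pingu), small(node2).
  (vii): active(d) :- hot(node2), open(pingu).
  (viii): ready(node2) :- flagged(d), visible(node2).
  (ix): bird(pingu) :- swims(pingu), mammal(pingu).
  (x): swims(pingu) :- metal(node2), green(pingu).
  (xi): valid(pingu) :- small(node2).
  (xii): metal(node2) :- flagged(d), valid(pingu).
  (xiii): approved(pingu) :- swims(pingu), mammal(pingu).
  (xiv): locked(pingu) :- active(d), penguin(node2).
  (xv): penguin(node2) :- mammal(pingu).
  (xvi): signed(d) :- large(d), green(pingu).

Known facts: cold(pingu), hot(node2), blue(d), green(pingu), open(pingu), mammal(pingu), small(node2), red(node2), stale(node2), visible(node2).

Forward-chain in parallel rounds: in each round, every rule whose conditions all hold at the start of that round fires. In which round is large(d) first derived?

Round 1 — (ii), (v), (vi), (vii), (xi), (xv), derive has_feathers(pingu), wooden(d), flagged(d), active(d), valid(pingu), penguin(node2).
Round 2 — (viii), (xii), (xiv), derive ready(node2), metal(node2), locked(pingu).
Round 3 — (iv), (x), derive approved(d), swims(pingu).
Round 4 — (ix), (xiii), derive bird(pingu), approved(pingu).
Round 5 — (i), derive large(d).
large(d) first appears in round 5.

5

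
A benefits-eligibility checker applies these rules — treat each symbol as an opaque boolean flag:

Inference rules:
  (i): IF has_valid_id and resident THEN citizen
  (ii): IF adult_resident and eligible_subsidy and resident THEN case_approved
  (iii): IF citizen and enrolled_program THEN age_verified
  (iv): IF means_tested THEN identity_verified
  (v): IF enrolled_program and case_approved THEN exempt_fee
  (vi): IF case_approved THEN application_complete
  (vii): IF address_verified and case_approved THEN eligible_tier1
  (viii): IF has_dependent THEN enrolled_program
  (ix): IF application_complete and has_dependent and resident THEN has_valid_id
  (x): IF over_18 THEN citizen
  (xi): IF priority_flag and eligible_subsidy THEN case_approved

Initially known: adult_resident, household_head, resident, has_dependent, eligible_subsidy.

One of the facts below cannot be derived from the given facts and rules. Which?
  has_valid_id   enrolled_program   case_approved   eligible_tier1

Round 1 fires (ii), (viii), giving case_approved, enrolled_program.
Round 2 fires (v), (vi), giving exempt_fee, application_complete.
Round 3 fires (ix), giving has_valid_id.
Round 4 fires (i), giving citizen.
Round 5 fires (iii), giving age_verified.
Derived: enrolled_program (round 1), has_valid_id (round 3), case_approved (round 1). eligible_tier1 never appears in any round.

eligible_tier1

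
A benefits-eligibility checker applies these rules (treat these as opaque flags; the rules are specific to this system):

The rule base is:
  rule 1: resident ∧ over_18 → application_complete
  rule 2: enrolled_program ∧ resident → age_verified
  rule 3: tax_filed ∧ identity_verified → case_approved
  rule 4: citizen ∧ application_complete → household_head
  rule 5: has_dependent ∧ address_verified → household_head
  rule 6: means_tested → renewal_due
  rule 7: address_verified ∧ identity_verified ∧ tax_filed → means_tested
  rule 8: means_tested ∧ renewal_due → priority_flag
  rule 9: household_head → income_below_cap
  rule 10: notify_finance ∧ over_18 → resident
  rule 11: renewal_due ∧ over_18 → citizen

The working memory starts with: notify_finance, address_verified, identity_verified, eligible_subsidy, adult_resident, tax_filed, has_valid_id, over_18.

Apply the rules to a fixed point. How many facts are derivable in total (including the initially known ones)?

17

Round 1: rule 3 [tax_filed ∧ identity_verified → case_approved]; rule 7 [address_verified ∧ identity_verified ∧ tax_filed → means_tested]; rule 10 [notify_finance ∧ over_18 → resident]. Adds case_approved, means_tested, resident.
Round 2: rule 1 [resident ∧ over_18 → application_complete]; rule 6 [means_tested → renewal_due]. Adds application_complete, renewal_due.
Round 3: rule 8 [means_tested ∧ renewal_due → priority_flag]; rule 11 [renewal_due ∧ over_18 → citizen]. Adds priority_flag, citizen.
Round 4: rule 4 [citizen ∧ application_complete → household_head]. Adds household_head.
Round 5: rule 9 [household_head → income_below_cap]. Adds income_below_cap.
Closure: {address_verified, adult_resident, application_complete, case_approved, citizen, eligible_subsidy, has_valid_id, household_head, identity_verified, income_below_cap, means_tested, notify_finance, over_18, priority_flag, renewal_due, resident, tax_filed} — 17 facts.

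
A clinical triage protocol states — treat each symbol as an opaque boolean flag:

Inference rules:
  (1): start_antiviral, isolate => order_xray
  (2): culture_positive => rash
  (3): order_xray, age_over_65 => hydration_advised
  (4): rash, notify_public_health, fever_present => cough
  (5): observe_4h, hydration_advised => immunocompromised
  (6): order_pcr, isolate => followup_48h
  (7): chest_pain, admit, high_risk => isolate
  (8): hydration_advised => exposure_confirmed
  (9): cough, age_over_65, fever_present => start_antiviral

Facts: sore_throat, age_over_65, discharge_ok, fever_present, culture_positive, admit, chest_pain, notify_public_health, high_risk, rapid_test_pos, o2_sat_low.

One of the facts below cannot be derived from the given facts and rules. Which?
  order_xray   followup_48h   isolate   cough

[1] (2) [culture_positive => rash]; (7) [chest_pain, admit, high_risk => isolate]. ⇒ new: rash, isolate.
[2] (4) [rash, notify_public_health, fever_present => cough]. ⇒ new: cough.
[3] (9) [cough, age_over_65, fever_present => start_antiviral]. ⇒ new: start_antiviral.
[4] (1) [start_antiviral, isolate => order_xray]. ⇒ new: order_xray.
[5] (3) [order_xray, age_over_65 => hydration_advised]. ⇒ new: hydration_advised.
[6] (8) [hydration_advised => exposure_confirmed]. ⇒ new: exposure_confirmed.
Derived: isolate (round 1), cough (round 2), order_xray (round 4). followup_48h never appears in any round.

followup_48h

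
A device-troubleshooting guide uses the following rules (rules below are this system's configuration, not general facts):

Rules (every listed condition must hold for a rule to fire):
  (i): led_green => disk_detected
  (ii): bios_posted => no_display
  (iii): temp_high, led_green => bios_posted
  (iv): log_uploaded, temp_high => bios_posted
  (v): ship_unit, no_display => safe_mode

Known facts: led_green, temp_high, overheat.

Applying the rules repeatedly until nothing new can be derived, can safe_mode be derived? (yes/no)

Round 1: (i) [led_green => disk_detected]; (iii) [temp_high, led_green => bios_posted]. New: disk_detected, bios_posted.
Round 2: (ii) [bios_posted => no_display]. New: no_display.
Fixed point reached. safe_mode is concluded only by (v); (v) needs ship_unit (never derived).

no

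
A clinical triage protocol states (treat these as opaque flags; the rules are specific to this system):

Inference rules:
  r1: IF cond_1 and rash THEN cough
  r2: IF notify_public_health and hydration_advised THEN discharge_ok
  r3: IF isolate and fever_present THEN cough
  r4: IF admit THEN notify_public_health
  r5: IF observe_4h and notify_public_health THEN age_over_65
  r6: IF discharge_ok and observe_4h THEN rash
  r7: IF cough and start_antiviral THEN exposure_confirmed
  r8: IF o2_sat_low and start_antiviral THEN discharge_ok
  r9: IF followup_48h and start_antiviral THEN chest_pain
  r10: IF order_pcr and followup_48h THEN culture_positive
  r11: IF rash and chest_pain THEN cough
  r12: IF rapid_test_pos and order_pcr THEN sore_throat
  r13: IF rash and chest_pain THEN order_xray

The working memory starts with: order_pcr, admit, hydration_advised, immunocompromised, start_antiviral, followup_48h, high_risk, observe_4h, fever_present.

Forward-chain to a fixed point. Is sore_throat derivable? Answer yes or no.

Round 1 fires r4, r9, r10, giving notify_public_health, chest_pain, culture_positive.
Round 2 fires r2, r5, giving discharge_ok, age_over_65.
Round 3 fires r6, giving rash.
Round 4 fires r11, r13, giving cough, order_xray.
Round 5 fires r7, giving exposure_confirmed.
Fixed point reached. sore_throat is concluded only by r12; r12 needs rapid_test_pos (never derived).

no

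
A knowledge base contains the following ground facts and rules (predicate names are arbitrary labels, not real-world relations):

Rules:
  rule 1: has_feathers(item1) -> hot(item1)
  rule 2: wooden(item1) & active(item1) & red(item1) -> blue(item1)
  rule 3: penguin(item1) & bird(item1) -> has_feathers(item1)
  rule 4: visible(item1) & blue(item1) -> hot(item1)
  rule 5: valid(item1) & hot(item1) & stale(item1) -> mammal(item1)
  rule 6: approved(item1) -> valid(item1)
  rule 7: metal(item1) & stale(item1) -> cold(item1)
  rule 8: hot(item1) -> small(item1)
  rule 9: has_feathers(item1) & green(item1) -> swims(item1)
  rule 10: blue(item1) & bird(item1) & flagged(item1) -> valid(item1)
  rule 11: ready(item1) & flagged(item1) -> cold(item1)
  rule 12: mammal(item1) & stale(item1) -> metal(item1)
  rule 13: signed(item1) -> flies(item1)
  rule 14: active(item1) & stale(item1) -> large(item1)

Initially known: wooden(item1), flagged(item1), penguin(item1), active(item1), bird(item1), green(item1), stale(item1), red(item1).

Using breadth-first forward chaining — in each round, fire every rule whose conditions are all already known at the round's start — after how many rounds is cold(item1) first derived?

[1] rule 2 [wooden(item1) & active(item1) & red(item1) -> blue(item1)]; rule 3 [penguin(item1) & bird(item1) -> has_feathers(item1)]; rule 14 [active(item1) & stale(item1) -> large(item1)]. ⇒ new: blue(item1), has_feathers(item1), large(item1).
[2] rule 1 [has_feathers(item1) -> hot(item1)]; rule 9 [has_feathers(item1) & green(item1) -> swims(item1)]; rule 10 [blue(item1) & bird(item1) & flagged(item1) -> valid(item1)]. ⇒ new: hot(item1), swims(item1), valid(item1).
[3] rule 5 [valid(item1) & hot(item1) & stale(item1) -> mammal(item1)]; rule 8 [hot(item1) -> small(item1)]. ⇒ new: mammal(item1), small(item1).
[4] rule 12 [mammal(item1) & stale(item1) -> metal(item1)]. ⇒ new: metal(item1).
[5] rule 7 [metal(item1) & stale(item1) -> cold(item1)]. ⇒ new: cold(item1).
cold(item1) first appears in round 5.

5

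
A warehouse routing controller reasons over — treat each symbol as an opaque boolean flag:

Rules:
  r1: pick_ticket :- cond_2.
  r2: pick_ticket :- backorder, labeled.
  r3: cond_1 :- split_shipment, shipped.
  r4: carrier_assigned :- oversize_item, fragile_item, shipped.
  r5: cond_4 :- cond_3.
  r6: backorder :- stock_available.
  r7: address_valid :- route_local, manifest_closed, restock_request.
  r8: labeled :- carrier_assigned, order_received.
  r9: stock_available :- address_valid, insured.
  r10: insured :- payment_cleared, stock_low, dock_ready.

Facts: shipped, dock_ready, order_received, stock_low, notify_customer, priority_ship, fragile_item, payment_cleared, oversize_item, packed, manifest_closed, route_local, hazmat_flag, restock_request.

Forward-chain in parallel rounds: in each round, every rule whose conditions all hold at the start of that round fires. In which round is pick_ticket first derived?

Round 1 — r4, r7, r10, derive carrier_assigned, address_valid, insured.
Round 2 — r8, r9, derive labeled, stock_available.
Round 3 — r6, derive backorder.
Round 4 — r2, derive pick_ticket.
pick_ticket first appears in round 4.

4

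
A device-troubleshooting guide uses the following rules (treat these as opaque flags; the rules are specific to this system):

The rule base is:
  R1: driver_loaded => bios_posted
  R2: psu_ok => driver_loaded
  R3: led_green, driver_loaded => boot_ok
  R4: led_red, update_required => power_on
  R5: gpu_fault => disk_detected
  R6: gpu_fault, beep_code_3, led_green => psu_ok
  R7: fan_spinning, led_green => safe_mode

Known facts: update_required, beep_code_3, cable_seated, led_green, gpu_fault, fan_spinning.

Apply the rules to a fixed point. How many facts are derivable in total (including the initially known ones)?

12

Round 1: R5 [gpu_fault => disk_detected]; R6 [gpu_fault, beep_code_3, led_green => psu_ok]; R7 [fan_spinning, led_green => safe_mode]. New: disk_detected, psu_ok, safe_mode.
Round 2: R2 [psu_ok => driver_loaded]. New: driver_loaded.
Round 3: R1 [driver_loaded => bios_posted]; R3 [led_green, driver_loaded => boot_ok]. New: bios_posted, boot_ok.
Closure: {beep_code_3, bios_posted, boot_ok, cable_seated, disk_detected, driver_loaded, fan_spinning, gpu_fault, led_green, psu_ok, safe_mode, update_required} — 12 facts.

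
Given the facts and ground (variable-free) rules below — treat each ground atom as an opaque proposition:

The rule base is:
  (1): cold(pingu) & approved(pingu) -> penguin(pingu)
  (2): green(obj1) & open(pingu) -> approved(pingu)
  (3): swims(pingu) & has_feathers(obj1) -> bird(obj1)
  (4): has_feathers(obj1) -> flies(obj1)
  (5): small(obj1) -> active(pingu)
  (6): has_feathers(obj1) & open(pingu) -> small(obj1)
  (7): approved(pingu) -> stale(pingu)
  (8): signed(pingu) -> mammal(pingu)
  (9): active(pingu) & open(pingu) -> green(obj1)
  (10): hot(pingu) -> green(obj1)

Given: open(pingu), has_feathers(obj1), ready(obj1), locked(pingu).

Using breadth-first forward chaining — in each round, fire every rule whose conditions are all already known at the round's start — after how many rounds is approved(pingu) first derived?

Round 1 fires (4), (6), giving flies(obj1), small(obj1).
Round 2 fires (5), giving active(pingu).
Round 3 fires (9), giving green(obj1).
Round 4 fires (2), giving approved(pingu).
approved(pingu) first appears in round 4.

4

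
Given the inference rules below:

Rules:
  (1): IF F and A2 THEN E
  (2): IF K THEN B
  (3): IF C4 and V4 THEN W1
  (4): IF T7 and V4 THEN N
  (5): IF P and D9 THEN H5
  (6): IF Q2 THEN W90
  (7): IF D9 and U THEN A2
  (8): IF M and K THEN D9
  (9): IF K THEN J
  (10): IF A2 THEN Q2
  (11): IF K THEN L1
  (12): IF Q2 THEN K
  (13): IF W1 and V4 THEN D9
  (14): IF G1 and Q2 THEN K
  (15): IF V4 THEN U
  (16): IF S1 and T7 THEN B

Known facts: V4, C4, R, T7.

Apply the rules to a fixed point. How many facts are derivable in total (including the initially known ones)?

15

Round 1 fires (3), (4), (15), giving W1, N, U.
Round 2 fires (13), giving D9.
Round 3 fires (7), giving A2.
Round 4 fires (10), giving Q2.
Round 5 fires (6), (12), giving W90, K.
Round 6 fires (2), (9), (11), giving B, J, L1.
Closure: {A2, B, C4, D9, J, K, L1, N, Q2, R, T7, U, V4, W1, W90} — 15 facts.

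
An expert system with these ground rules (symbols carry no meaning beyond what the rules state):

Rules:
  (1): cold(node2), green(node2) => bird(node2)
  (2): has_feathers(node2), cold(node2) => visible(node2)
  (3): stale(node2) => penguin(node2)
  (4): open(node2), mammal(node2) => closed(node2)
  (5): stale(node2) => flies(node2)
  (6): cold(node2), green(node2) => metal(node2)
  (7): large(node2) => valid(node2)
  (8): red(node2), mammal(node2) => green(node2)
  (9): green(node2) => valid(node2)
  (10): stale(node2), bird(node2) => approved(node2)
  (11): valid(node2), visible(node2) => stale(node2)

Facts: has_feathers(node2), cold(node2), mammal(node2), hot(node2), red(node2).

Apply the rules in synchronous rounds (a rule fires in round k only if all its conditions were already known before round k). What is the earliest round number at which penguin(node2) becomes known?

Round 1: (2) [has_feathers(node2), cold(node2) => visible(node2)]; (8) [red(node2), mammal(node2) => green(node2)]. New: visible(node2), green(node2).
Round 2: (1) [cold(node2), green(node2) => bird(node2)]; (6) [cold(node2), green(node2) => metal(node2)]; (9) [green(node2) => valid(node2)]. New: bird(node2), metal(node2), valid(node2).
Round 3: (11) [valid(node2), visible(node2) => stale(node2)]. New: stale(node2).
Round 4: (3) [stale(node2) => penguin(node2)]; (5) [stale(node2) => flies(node2)]; (10) [stale(node2), bird(node2) => approved(node2)]. New: penguin(node2), flies(node2), approved(node2).
penguin(node2) first appears in round 4.

4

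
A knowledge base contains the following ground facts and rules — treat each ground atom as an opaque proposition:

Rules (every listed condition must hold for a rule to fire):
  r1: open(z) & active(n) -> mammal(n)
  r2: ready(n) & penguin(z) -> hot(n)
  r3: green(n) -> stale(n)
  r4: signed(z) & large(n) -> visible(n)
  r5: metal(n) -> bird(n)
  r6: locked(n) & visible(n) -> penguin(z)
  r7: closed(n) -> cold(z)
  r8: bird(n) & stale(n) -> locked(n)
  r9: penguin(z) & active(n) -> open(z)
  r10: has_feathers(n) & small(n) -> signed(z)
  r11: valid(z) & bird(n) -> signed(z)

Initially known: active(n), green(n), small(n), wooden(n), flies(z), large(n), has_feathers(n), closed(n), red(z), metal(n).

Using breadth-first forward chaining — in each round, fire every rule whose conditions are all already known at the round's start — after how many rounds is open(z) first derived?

[1] r3 [green(n) -> stale(n)]; r5 [metal(n) -> bird(n)]; r7 [closed(n) -> cold(z)]; r10 [has_feathers(n) & small(n) -> signed(z)]. ⇒ new: stale(n), bird(n), cold(z), signed(z).
[2] r4 [signed(z) & large(n) -> visible(n)]; r8 [bird(n) & stale(n) -> locked(n)]. ⇒ new: visible(n), locked(n).
[3] r6 [locked(n) & visible(n) -> penguin(z)]. ⇒ new: penguin(z).
[4] r9 [penguin(z) & active(n) -> open(z)]. ⇒ new: open(z).
open(z) first appears in round 4.

4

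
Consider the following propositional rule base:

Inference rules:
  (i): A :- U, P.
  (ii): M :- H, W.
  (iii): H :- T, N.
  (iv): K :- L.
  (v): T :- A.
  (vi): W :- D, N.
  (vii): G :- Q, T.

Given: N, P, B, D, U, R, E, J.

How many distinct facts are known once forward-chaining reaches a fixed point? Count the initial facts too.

Round 1: (i) [A :- U, P.]; (vi) [W :- D, N.]. Adds A, W.
Round 2: (v) [T :- A.]. Adds T.
Round 3: (iii) [H :- T, N.]. Adds H.
Round 4: (ii) [M :- H, W.]. Adds M.
Closure: {A, B, D, E, H, J, M, N, P, R, T, U, W} — 13 facts.

13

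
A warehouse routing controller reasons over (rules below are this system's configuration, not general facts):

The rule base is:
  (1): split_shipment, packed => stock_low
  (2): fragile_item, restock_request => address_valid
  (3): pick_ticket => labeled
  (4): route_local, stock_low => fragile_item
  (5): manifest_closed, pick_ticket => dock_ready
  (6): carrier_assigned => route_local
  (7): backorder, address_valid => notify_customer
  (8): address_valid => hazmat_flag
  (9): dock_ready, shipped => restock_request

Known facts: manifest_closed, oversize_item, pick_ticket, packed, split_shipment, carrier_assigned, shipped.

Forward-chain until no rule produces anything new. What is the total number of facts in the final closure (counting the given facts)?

Round 1: (1) [split_shipment, packed => stock_low]; (3) [pick_ticket => labeled]; (5) [manifest_closed, pick_ticket => dock_ready]; (6) [carrier_assigned => route_local]. Adds stock_low, labeled, dock_ready, route_local.
Round 2: (4) [route_local, stock_low => fragile_item]; (9) [dock_ready, shipped => restock_request]. Adds fragile_item, restock_request.
Round 3: (2) [fragile_item, restock_request => address_valid]. Adds address_valid.
Round 4: (8) [address_valid => hazmat_flag]. Adds hazmat_flag.
Closure: {address_valid, carrier_assigned, dock_ready, fragile_item, hazmat_flag, labeled, manifest_closed, oversize_item, packed, pick_ticket, restock_request, route_local, shipped, split_shipment, stock_low} — 15 facts.

15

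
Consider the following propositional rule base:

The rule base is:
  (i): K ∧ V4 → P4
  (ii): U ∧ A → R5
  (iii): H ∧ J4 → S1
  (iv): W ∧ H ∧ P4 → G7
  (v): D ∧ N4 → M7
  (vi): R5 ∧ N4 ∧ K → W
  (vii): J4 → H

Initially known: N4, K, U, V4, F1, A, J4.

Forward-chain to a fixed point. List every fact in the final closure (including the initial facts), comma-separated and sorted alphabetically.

A, F1, G7, H, J4, K, N4, P4, R5, S1, U, V4, W

[1] (i) [K ∧ V4 → P4]; (ii) [U ∧ A → R5]; (vii) [J4 → H]. ⇒ new: P4, R5, H.
[2] (iii) [H ∧ J4 → S1]; (vi) [R5 ∧ N4 ∧ K → W]. ⇒ new: S1, W.
[3] (iv) [W ∧ H ∧ P4 → G7]. ⇒ new: G7.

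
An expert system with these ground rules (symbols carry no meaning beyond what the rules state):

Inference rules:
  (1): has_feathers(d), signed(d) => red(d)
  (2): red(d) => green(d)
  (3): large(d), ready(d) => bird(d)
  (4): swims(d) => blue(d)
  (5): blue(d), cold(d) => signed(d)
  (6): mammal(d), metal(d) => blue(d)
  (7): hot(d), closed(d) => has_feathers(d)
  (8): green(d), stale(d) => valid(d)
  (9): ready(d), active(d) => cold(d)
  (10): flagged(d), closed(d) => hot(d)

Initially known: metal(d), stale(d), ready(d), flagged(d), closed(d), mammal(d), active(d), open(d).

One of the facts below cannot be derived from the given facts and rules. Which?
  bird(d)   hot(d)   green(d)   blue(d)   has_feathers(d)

bird(d)

Round 1: (6) [mammal(d), metal(d) => blue(d)]; (9) [ready(d), active(d) => cold(d)]; (10) [flagged(d), closed(d) => hot(d)]. Adds blue(d), cold(d), hot(d).
Round 2: (5) [blue(d), cold(d) => signed(d)]; (7) [hot(d), closed(d) => has_feathers(d)]. Adds signed(d), has_feathers(d).
Round 3: (1) [has_feathers(d), signed(d) => red(d)]. Adds red(d).
Round 4: (2) [red(d) => green(d)]. Adds green(d).
Round 5: (8) [green(d), stale(d) => valid(d)]. Adds valid(d).
Derived: hot(d) (round 1), blue(d) (round 1), has_feathers(d) (round 2), green(d) (round 4). bird(d) never appears in any round.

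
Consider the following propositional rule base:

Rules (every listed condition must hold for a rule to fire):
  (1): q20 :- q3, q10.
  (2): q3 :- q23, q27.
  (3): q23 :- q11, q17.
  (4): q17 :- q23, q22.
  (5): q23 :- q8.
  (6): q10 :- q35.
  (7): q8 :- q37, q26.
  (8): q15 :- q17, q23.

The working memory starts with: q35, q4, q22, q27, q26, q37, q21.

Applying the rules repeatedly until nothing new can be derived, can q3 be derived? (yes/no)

Round 1 fires (6), (7), giving q10, q8.
Round 2 fires (5), giving q23.
Round 3 fires (2), (4), giving q3, q17.
Round 4 fires (1), (8), giving q20, q15.
q3 appears in round 3, so it is derivable.

yes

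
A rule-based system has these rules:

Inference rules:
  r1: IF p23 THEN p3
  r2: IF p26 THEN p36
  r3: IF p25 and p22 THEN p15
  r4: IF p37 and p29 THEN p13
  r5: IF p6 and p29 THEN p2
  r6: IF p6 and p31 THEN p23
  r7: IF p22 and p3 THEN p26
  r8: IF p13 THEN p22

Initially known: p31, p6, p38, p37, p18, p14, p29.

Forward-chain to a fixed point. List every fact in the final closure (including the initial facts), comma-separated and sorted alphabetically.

p13, p14, p18, p2, p22, p23, p26, p29, p3, p31, p36, p37, p38, p6

Round 1 fires r4, r5, r6, giving p13, p2, p23.
Round 2 fires r1, r8, giving p3, p22.
Round 3 fires r7, giving p26.
Round 4 fires r2, giving p36.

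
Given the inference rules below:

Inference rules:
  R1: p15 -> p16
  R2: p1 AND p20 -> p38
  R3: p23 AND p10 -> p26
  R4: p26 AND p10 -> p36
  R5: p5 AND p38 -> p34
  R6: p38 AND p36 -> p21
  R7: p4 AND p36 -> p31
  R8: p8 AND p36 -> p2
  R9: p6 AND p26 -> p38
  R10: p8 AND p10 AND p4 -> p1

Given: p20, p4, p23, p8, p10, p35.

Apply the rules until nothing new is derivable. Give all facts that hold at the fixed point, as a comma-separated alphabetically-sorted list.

p1, p10, p2, p20, p21, p23, p26, p31, p35, p36, p38, p4, p8

Round 1 fires R3, R10, giving p26, p1.
Round 2 fires R2, R4, giving p38, p36.
Round 3 fires R6, R7, R8, giving p21, p31, p2.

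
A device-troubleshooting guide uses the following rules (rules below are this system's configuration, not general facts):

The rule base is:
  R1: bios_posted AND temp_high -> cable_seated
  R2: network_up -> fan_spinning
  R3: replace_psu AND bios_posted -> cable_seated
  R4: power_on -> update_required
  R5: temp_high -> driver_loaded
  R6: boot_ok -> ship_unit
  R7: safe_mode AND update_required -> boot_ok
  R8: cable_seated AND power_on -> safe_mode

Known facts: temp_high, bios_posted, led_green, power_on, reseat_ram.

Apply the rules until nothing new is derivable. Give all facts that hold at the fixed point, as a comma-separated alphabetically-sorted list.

Round 1 — R1, R4, R5, derive cable_seated, update_required, driver_loaded.
Round 2 — R8, derive safe_mode.
Round 3 — R7, derive boot_ok.
Round 4 — R6, derive ship_unit.

bios_posted, boot_ok, cable_seated, driver_loaded, led_green, power_on, reseat_ram, safe_mode, ship_unit, temp_high, update_required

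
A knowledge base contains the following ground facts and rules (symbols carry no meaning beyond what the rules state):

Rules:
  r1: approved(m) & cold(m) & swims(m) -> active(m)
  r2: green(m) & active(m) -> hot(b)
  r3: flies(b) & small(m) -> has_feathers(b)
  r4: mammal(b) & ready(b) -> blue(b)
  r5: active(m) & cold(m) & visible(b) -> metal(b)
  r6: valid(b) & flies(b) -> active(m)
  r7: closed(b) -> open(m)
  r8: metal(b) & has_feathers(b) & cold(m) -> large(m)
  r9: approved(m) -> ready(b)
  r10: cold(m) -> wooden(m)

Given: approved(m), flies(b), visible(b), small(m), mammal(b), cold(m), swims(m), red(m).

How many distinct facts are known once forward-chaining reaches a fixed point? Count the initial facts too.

15

Round 1: r1 [approved(m) & cold(m) & swims(m) -> active(m)]; r3 [flies(b) & small(m) -> has_feathers(b)]; r9 [approved(m) -> ready(b)]; r10 [cold(m) -> wooden(m)]. Adds active(m), has_feathers(b), ready(b), wooden(m).
Round 2: r4 [mammal(b) & ready(b) -> blue(b)]; r5 [active(m) & cold(m) & visible(b) -> metal(b)]. Adds blue(b), metal(b).
Round 3: r8 [metal(b) & has_feathers(b) & cold(m) -> large(m)]. Adds large(m).
Closure: {active(m), approved(m), blue(b), cold(m), flies(b), has_feathers(b), large(m), mammal(b), metal(b), ready(b), red(m), small(m), swims(m), visible(b), wooden(m)} — 15 facts.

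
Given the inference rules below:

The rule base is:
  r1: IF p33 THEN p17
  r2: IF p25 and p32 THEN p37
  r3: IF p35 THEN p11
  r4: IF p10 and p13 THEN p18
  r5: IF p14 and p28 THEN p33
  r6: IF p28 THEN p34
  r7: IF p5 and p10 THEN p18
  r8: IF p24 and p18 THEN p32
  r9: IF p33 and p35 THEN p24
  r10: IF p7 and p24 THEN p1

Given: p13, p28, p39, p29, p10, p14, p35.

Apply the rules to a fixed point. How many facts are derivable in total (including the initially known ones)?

14

[1] r3 [IF p35 THEN p11]; r4 [IF p10 and p13 THEN p18]; r5 [IF p14 and p28 THEN p33]; r6 [IF p28 THEN p34]. ⇒ new: p11, p18, p33, p34.
[2] r1 [IF p33 THEN p17]; r9 [IF p33 and p35 THEN p24]. ⇒ new: p17, p24.
[3] r8 [IF p24 and p18 THEN p32]. ⇒ new: p32.
Closure: {p10, p11, p13, p14, p17, p18, p24, p28, p29, p32, p33, p34, p35, p39} — 14 facts.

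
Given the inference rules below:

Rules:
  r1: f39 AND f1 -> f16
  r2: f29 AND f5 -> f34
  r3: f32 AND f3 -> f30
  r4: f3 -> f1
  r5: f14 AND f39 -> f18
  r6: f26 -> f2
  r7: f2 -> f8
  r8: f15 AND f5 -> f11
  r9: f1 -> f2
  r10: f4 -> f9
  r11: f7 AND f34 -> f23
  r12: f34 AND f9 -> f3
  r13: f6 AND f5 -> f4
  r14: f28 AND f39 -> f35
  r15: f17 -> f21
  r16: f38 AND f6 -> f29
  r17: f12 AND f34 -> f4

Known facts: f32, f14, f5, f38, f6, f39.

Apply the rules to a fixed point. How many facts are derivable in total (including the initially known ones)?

17

Round 1 — r5, r13, r16, derive f18, f4, f29.
Round 2 — r2, r10, derive f34, f9.
Round 3 — r12, derive f3.
Round 4 — r3, r4, derive f30, f1.
Round 5 — r1, r9, derive f16, f2.
Round 6 — r7, derive f8.
Closure: {f1, f14, f16, f18, f2, f29, f3, f30, f32, f34, f38, f39, f4, f5, f6, f8, f9} — 17 facts.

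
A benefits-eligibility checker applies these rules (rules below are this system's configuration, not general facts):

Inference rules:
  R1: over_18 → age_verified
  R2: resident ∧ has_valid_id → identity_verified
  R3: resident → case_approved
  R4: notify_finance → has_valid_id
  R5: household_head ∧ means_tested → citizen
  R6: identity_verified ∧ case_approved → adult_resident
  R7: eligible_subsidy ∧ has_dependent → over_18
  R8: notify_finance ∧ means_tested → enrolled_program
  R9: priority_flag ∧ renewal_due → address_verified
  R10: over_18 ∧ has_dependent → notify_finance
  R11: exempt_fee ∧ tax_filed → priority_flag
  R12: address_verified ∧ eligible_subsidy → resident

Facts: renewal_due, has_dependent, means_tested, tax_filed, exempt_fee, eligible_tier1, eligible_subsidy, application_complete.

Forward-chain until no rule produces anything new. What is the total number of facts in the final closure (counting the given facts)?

Round 1 fires R7, R11, giving over_18, priority_flag.
Round 2 fires R1, R9, R10, giving age_verified, address_verified, notify_finance.
Round 3 fires R4, R8, R12, giving has_valid_id, enrolled_program, resident.
Round 4 fires R2, R3, giving identity_verified, case_approved.
Round 5 fires R6, giving adult_resident.
Closure: {address_verified, adult_resident, age_verified, application_complete, case_approved, eligible_subsidy, eligible_tier1, enrolled_program, exempt_fee, has_dependent, has_valid_id, identity_verified, means_tested, notify_finance, over_18, priority_flag, renewal_due, resident, tax_filed} — 19 facts.

19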